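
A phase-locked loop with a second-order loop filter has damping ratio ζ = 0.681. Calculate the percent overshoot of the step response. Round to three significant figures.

%OS ≈ 5.38%

For an underdamped second-order system, %OS = 100·exp(−πζ/√(1−ζ²)).
πζ/√(1−ζ²) = π·0.681/√(1−0.464) = 2.922, so %OS = 100·e^(−2.922) = 5.38%.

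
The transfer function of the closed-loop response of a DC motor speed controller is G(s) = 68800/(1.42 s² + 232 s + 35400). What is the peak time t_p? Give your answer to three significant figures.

Dividing through by 1.42: denominator becomes s² + 163.4 s + 24930.
So ω_n = √24930 = 158 rad/s and ζ = 163.4/(2·158) = 0.517.
ω_d = ω_n√(1−ζ²) = 135 rad/s. t_p = π/ω_d = 0.0233 s.

t_p ≈ 0.0233 s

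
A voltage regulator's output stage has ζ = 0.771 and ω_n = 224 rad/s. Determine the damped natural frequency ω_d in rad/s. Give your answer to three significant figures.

ω_d ≈ 143 rad/s

ω_d = ω_n√(1−ζ²) = 224·√0.406 = 143 rad/s.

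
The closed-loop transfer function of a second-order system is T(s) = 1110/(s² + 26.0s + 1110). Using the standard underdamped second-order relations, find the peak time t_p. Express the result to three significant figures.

ω_n = √1110 = 33.3 rad/s; ζ = 26.0/(2·33.3) = 0.390.
ω_d = ω_n√(1−ζ²) = 30.7 rad/s. Then t_p = π/ω_d = 0.102 s.

t_p ≈ 0.102 s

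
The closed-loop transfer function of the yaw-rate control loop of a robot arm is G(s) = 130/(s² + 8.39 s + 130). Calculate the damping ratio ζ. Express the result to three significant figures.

ζ ≈ 0.368

Comparing the denominator to s² + 2ζω_n s + ω_n²: ω_n = √130 = 11.4 rad/s, and 2ζω_n = 8.39 so ζ = 8.39/(2·11.4) = 0.368.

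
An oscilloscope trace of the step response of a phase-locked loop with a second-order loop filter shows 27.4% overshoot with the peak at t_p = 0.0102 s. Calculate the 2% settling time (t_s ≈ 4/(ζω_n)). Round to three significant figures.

t_s ≈ 0.0315 s

ζ from %OS: ζ = |ln 0.274|/√(π²+ln²0.274) = 0.381.
t_p = π/ω_d ⇒ ω_d = 308 rad/s; then ω_n = ω_d/√(1−ζ²) = 333 rad/s.
t_s ≈ 4/(ζω_n) = 4/(0.381·333) = 0.0315 s.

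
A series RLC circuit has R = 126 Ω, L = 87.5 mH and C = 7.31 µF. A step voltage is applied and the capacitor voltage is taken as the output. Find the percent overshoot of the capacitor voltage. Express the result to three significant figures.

%OS ≈ 10.9%

For a series RLC circuit (capacitor voltage as output), ω_n = 1/√(LC) = 1/√(87.5 mH · 7.31 µF) = 1250 rad/s.
ζ = (R/2)·√(C/L) = (126/2)·√(7.31 µF/87.5 mH) = 0.576.
%OS = 100·exp(−πζ/√(1−ζ²)) = 10.9%.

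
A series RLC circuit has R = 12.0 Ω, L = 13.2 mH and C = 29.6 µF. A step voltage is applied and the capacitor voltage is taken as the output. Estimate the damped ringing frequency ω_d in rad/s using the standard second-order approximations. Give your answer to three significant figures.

ω_d ≈ 1530 rad/s

For a series RLC circuit (capacitor voltage as output), ω_n = 1/√(LC) = 1/√(13.2 mH · 29.6 µF) = 1600 rad/s.
ζ = (R/2)·√(C/L) = (12.0/2)·√(29.6 µF/13.2 mH) = 0.284.
ω_d = ω_n√(1−ζ²) = 1530 rad/s.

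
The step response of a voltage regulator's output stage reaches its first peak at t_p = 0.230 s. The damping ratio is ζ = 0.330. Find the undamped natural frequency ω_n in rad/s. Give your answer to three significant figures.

Peak time t_p = π/ω_d, so ω_d = π/t_p = π/0.230 = 13.7 rad/s.
ω_n = ω_d/√(1−ζ²) = 13.7/√0.891 = 14.5 rad/s.

ω_n ≈ 14.5 rad/s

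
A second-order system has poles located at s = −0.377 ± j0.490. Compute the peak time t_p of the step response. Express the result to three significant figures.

t_p ≈ 6.41 s

t_p = π/ω_d with ω_d = 0.490 (the imaginary part), so t_p = 6.41 s.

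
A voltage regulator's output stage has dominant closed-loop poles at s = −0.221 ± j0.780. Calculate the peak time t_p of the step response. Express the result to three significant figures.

t_p ≈ 4.03 s

t_p = π/ω_d with ω_d = 0.780 (the imaginary part), so t_p = 4.03 s.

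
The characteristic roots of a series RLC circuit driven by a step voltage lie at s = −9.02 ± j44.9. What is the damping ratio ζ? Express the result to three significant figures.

ζ ≈ 0.197

The poles are at −σ ± jω_d with σ = 9.02 and ω_d = 44.9, so ω_n = √(σ²+ω_d²) = 45.8 rad/s and ζ = σ/ω_n = 0.197.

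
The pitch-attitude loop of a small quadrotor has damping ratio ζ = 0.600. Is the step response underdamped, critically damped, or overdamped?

Since ζ = 0.600 < 1, the system is underdamped.

underdamped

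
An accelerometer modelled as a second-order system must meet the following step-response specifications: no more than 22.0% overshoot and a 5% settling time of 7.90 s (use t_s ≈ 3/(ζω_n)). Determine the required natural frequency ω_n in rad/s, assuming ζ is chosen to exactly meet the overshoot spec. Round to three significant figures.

ζ = −ln(OS)/√(π² + (ln OS)²). With OS = 0.220, ln OS = −1.514 and ζ = 1.514/3.487 = 0.434.
Then ω_n = 3/(ζ t_s) = 3/(0.434 × 7.90) = 0.875 rad/s.

ω_n ≈ 0.875 rad/s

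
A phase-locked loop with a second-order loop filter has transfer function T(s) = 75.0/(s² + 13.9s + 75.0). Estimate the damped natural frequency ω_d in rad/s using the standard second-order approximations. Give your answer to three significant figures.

ω_n = √75.0 = 8.66 rad/s; ζ = 13.9/(2·8.66) = 0.803.
The damped frequency ω_d = ω_n√(1−ζ²) = 5.17 rad/s.

ω_d ≈ 5.17 rad/s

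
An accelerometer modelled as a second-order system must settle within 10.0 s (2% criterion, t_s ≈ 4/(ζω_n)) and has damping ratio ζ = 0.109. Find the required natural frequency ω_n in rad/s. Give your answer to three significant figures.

Rearranging t_s ≈ 4/(ζω_n) gives ω_n = 4/(ζ·t_s) = 4/(0.109 × 10.0) = 3.67 rad/s.

ω_n ≈ 3.67 rad/s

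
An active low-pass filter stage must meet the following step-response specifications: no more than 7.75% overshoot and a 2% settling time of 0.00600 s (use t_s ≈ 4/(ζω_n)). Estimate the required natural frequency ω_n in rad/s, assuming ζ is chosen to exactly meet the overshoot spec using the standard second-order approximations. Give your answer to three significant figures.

From %OS = 100·exp(−πζ/√(1−ζ²)), invert to get ζ = −ln(OS)/√(π² + ln²(OS)) with OS = 0.0775.
−ln 0.0775 = 2.557, so ζ = 2.557/√(π² + 6.541) = 0.631.
From t_s ≈ 4/(ζω_n): ω_n = 4/(ζ·t_s) = 4/(0.631·0.00600) = 1060 rad/s.

ω_n ≈ 1060 rad/s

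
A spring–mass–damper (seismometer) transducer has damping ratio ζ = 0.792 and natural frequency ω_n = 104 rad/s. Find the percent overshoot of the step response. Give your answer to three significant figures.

For an underdamped second-order system, %OS = 100·exp(−πζ/√(1−ζ²)).
πζ/√(1−ζ²) = π·0.792/√(1−0.627) = 4.075, so %OS = 100·e^(−4.075) = 1.70%.

%OS ≈ 1.70%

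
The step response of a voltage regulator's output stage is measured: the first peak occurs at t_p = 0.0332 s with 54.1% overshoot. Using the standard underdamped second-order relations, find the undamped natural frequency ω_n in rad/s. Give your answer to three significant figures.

ω_n ≈ 96.4 rad/s

ζ from %OS: ζ = |ln 0.541|/√(π²+ln²0.541) = 0.192.
t_p = π/ω_d ⇒ ω_d = 94.6 rad/s; then ω_n = ω_d/√(1−ζ²) = 96.4 rad/s.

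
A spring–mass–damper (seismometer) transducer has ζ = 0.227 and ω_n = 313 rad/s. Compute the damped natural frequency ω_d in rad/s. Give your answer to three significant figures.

ω_d ≈ 305 rad/s

ω_d = ω_n√(1−ζ²) = 313·√0.948 = 305 rad/s.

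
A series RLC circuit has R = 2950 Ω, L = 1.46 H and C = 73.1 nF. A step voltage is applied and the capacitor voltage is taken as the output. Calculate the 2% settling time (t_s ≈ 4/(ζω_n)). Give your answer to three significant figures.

For a series RLC circuit (capacitor voltage as output), ω_n = 1/√(LC) = 1/√(1.46 H · 73.1 nF) = 3060 rad/s.
ζ = (R/2)·√(C/L) = (2950/2)·√(73.1 nF/1.46 H) = 0.330.
t_s ≈ 4/(ζω_n) = 0.00396 s.

t_s ≈ 0.00396 s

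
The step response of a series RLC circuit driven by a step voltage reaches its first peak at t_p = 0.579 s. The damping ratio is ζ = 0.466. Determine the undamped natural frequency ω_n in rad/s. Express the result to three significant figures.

ω_n ≈ 6.13 rad/s

Peak time t_p = π/ω_d, so ω_d = π/t_p = π/0.579 = 5.43 rad/s.
ω_n = ω_d/√(1−ζ²) = 5.43/√0.783 = 6.13 rad/s.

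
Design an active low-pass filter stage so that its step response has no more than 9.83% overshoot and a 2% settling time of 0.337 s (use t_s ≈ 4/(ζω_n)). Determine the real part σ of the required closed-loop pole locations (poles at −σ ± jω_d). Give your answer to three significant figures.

σ ≈ 11.9

The settling-time spec alone fixes σ = ζω_n = 4/t_s = 4/0.337 = 11.9.
(Overshoot then fixes ζ = 0.594 and hence ω_d = σ·√(1−ζ²)/ζ = 16.1 rad/s.)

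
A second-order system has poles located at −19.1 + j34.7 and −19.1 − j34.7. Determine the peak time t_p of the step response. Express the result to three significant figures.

t_p = π/ω_d with ω_d = 34.7 (the imaginary part), so t_p = 0.0905 s.

t_p ≈ 0.0905 s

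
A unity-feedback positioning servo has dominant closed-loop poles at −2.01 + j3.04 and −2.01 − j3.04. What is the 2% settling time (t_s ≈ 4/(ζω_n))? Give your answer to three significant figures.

t_s ≈ 1.99 s

For poles at −σ ± jω_d, ζω_n = σ = 2.01, so t_s ≈ 4/σ = 1.99 s.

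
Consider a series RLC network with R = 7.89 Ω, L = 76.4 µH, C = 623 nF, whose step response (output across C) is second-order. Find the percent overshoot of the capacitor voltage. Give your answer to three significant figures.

%OS ≈ 30.2%

For a series RLC circuit (capacitor voltage as output), ω_n = 1/√(LC) = 1/√(76.4 µH · 623 nF) = 145000 rad/s.
ζ = (R/2)·√(C/L) = (7.89/2)·√(623 nF/76.4 µH) = 0.356.
Overshoot: exp(−π·0.356/√(1−0.356²)) = 0.302, i.e. 30.2%.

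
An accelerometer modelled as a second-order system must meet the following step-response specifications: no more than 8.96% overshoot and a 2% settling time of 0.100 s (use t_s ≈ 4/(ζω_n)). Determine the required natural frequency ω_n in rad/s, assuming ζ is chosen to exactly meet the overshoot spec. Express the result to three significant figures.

ζ = −ln(OS)/√(π² + (ln OS)²). With OS = 0.0896, ln OS = −2.412 and ζ = 2.412/3.961 = 0.609.
Then ω_n = 4/(ζ t_s) = 4/(0.609 × 0.100) = 65.7 rad/s.

ω_n ≈ 65.7 rad/s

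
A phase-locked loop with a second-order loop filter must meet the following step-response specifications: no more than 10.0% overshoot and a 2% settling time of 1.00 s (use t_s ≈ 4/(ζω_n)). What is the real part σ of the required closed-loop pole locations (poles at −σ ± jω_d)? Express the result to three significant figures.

σ ≈ 4.00

The settling-time spec alone fixes σ = ζω_n = 4/t_s = 4/1.00 = 4.00.
(Overshoot then fixes ζ = 0.591 and hence ω_d = σ·√(1−ζ²)/ζ = 5.46 rad/s.)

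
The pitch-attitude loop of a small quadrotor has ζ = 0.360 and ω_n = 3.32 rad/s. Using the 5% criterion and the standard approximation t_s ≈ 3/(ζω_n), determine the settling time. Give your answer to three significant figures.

t_s ≈ 3/(ζω_n) = 3/(0.360 × 3.32) = 2.51 s.

t_s ≈ 2.51 s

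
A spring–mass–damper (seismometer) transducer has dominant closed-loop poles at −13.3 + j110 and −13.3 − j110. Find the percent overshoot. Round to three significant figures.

With σ = 13.3, ω_d = 110: ω_n = √(σ²+ω_d²) = 111 rad/s, ζ = σ/ω_n = 0.120.
%OS = 100 e^{−πζ/√(1−ζ²)} with ζ = 0.120 gives 68.4%.

%OS ≈ 68.4%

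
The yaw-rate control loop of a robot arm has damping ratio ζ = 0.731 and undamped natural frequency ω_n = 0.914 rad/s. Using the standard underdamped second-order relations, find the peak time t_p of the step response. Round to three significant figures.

t_p ≈ 5.04 s

The damped frequency is ω_d = ω_n√(1−ζ²) = 0.914·√(1−0.534) = 0.624 rad/s.
Peak time t_p = π/ω_d = π/0.624 = 5.04 s.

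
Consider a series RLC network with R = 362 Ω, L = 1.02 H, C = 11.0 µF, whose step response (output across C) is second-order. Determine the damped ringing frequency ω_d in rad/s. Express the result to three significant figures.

For a series RLC circuit (capacitor voltage as output), ω_n = 1/√(LC) = 1/√(1.02 H · 11.0 µF) = 299 rad/s.
ζ = (R/2)·√(C/L) = (362/2)·√(11.0 µF/1.02 H) = 0.594.
The damped frequency ω_d = ω_n√(1−ζ²) = 240 rad/s.

ω_d ≈ 240 rad/s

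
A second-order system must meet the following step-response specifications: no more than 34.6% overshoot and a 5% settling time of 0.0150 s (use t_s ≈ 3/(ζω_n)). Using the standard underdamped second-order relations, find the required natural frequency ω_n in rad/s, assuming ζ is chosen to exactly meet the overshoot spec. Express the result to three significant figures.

ω_n ≈ 625 rad/s

From %OS = 100·exp(−πζ/√(1−ζ²)), invert to get ζ = −ln(OS)/√(π² + ln²(OS)) with OS = 0.346.
−ln 0.346 = 1.061, so ζ = 1.061/√(π² + 1.126) = 0.320.
Then ω_n = 3/(ζ t_s) = 3/(0.320 × 0.0150) = 625 rad/s.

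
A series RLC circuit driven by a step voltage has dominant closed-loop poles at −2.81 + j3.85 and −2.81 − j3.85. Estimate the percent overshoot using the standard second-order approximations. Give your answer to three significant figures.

|pole| = ω_n = √(2.81² + 3.85²) = 4.77 rad/s; ζ = cos θ = σ/ω_n = 0.590.
%OS = 100·exp(−πζ/√(1−ζ²)) = 10.1%.

%OS ≈ 10.1%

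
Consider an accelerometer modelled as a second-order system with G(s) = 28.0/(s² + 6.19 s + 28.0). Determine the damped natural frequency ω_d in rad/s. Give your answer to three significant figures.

Matching coefficients with s² + 2ζω_n s + ω_n² gives ω_n² = 28.0 ⇒ ω_n = 5.29 rad/s, and ζ = 6.19/(2ω_n) = 0.585.
The damped frequency ω_d = ω_n√(1−ζ²) = 4.29 rad/s.

ω_d ≈ 4.29 rad/s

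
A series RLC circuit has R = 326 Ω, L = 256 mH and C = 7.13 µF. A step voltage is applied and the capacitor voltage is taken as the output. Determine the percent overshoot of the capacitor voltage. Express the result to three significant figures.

%OS ≈ 0.499%

For a series RLC circuit (capacitor voltage as output), ω_n = 1/√(LC) = 1/√(256 mH · 7.13 µF) = 740 rad/s.
ζ = (R/2)·√(C/L) = (326/2)·√(7.13 µF/256 mH) = 0.860.
Overshoot: exp(−π·0.860/√(1−0.860²)) = 0.00499, i.e. 0.499%.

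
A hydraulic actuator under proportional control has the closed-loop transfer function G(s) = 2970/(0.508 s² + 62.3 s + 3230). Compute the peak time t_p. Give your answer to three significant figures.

t_p ≈ 0.0616 s

Dividing through by 0.508: denominator becomes s² + 122.6 s + 6358.
So ω_n = √6358 = 79.7 rad/s and ζ = 122.6/(2·79.7) = 0.769.
ω_d = ω_n√(1−ζ²) = 51.0 rad/s. t_p = π/ω_d = 0.0616 s.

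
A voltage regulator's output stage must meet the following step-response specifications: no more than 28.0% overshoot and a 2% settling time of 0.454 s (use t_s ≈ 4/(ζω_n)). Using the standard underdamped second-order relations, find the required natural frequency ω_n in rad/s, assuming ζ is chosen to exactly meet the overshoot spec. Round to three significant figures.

Inverting the overshoot relation: ζ = |ln 0.280|/√(π² + ln²0.280) = 0.376.
Then ω_n = 4/(ζ t_s) = 4/(0.376 × 0.454) = 23.5 rad/s.

ω_n ≈ 23.5 rad/s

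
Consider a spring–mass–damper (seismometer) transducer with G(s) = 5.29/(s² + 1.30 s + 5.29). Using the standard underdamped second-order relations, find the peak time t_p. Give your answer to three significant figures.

Matching coefficients with s² + 2ζω_n s + ω_n² gives ω_n² = 5.29 ⇒ ω_n = 2.30 rad/s, and ζ = 1.30/(2ω_n) = 0.283.
ω_d = 2.30·√(1 − 0.283²) = 2.21 rad/s. Then t_p = π/ω_d = 1.42 s.

t_p ≈ 1.42 s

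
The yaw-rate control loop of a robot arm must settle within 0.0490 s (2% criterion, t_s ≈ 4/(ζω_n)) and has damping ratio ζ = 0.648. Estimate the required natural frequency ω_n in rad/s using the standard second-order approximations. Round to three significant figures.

Rearranging t_s ≈ 4/(ζω_n) gives ω_n = 4/(ζ·t_s) = 4/(0.648 × 0.0490) = 126 rad/s.

ω_n ≈ 126 rad/s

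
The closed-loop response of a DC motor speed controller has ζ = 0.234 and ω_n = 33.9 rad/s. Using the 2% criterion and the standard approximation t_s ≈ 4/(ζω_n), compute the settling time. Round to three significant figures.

t_s ≈ 0.504 s

t_s ≈ 4/(ζω_n) = 4/(0.234 × 33.9) = 0.504 s.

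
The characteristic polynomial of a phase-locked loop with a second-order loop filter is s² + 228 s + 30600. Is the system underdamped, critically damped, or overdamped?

underdamped

a² − 4b = 228² − 4·30600 < 0 (complex roots); the system is underdamped.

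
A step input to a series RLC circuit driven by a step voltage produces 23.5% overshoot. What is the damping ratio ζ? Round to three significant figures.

ζ ≈ 0.419

Inverting the overshoot relation: ζ = |ln 0.235|/√(π² + ln²0.235) = 0.419.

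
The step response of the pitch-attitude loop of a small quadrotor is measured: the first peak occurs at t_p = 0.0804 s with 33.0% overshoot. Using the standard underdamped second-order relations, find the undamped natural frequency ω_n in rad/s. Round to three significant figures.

ω_n ≈ 41.4 rad/s

The overshoot fixes ζ = −ln(OS)/√(π²+ln²(OS)) = 0.333.
From t_p = π/ω_d, ω_d = π/0.0804 = 39.1 rad/s, so ω_n = ω_d/√(1−ζ²) = 41.4 rad/s.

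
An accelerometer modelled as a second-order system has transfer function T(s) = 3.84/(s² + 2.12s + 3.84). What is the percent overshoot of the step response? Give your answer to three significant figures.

%OS ≈ 13.3%

Comparing the denominator to s² + 2ζω_n s + ω_n²: ω_n = √3.84 = 1.96 rad/s, and 2ζω_n = 2.12 so ζ = 2.12/(2·1.96) = 0.541.
%OS = 100 e^{−πζ/√(1−ζ²)} with ζ = 0.541 gives 13.3%.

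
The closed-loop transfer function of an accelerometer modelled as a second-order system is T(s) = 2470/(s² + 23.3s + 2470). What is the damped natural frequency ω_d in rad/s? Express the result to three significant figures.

ω_n = √2470 = 49.7 rad/s; ζ = 23.3/(2·49.7) = 0.234.
ω_d = 49.7·√(1 − 0.234²) = 48.3 rad/s.

ω_d ≈ 48.3 rad/s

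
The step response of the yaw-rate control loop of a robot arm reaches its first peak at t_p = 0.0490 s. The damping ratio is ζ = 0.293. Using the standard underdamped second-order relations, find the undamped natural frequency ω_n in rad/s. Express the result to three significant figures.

ω_n ≈ 67.1 rad/s

Peak time t_p = π/ω_d, so ω_d = π/t_p = π/0.0490 = 64.1 rad/s.
ω_n = ω_d/√(1−ζ²) = 64.1/√0.914 = 67.1 rad/s.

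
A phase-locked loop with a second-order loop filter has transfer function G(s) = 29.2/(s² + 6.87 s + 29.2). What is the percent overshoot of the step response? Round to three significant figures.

Matching coefficients with s² + 2ζω_n s + ω_n² gives ω_n² = 29.2 ⇒ ω_n = 5.40 rad/s, and ζ = 6.87/(2ω_n) = 0.636.
%OS = 100·exp(−πζ/√(1−ζ²)) = 7.52%.

%OS ≈ 7.52%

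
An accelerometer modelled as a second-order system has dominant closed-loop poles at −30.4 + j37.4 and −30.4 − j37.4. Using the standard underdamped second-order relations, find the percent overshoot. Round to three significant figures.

|pole| = ω_n = √(30.4² + 37.4²) = 48.2 rad/s; ζ = cos θ = σ/ω_n = 0.631.
%OS = 100·exp(−πζ/√(1−ζ²)) = 7.78%.

%OS ≈ 7.78%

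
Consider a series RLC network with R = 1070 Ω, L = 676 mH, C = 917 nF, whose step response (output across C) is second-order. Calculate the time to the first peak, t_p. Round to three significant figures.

t_p ≈ 0.00316 s

For a series RLC circuit (capacitor voltage as output), ω_n = 1/√(LC) = 1/√(676 mH · 917 nF) = 1270 rad/s.
ζ = (R/2)·√(C/L) = (1070/2)·√(917 nF/676 mH) = 0.623.
ω_d = 1270·√(1 − 0.623²) = 993 rad/s. t_p = π/ω_d = 0.00316 s.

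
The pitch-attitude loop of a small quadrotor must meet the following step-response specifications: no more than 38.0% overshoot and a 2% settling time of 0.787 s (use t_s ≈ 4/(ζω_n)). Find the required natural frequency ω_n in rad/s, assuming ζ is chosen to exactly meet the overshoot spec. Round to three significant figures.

From %OS = 100·exp(−πζ/√(1−ζ²)), invert to get ζ = −ln(OS)/√(π² + ln²(OS)) with OS = 0.380.
−ln 0.380 = 0.9676, so ζ = 0.9676/√(π² + 0.9362) = 0.294.
Then ω_n = 4/(ζ t_s) = 4/(0.294 × 0.787) = 17.3 rad/s.

ω_n ≈ 17.3 rad/s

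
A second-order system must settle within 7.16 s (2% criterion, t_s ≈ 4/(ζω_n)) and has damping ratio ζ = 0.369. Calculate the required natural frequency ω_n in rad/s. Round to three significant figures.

Rearranging t_s ≈ 4/(ζω_n) gives ω_n = 4/(ζ·t_s) = 4/(0.369 × 7.16) = 1.51 rad/s.

ω_n ≈ 1.51 rad/s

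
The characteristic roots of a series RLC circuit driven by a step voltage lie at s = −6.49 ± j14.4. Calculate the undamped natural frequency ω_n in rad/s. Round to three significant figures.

ω_n ≈ 15.8 rad/s

The poles are at −σ ± jω_d with σ = 6.49 and ω_d = 14.4, so ω_n = √(σ²+ω_d²) = 15.8 rad/s and ζ = σ/ω_n = 0.411.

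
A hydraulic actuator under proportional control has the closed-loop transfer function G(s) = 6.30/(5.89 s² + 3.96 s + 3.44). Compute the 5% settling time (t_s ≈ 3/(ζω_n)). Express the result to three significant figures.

t_s ≈ 8.92 s

Dividing through by 5.89: denominator becomes s² + 0.6723 s + 0.5840.
So ω_n = √0.5840 = 0.764 rad/s and ζ = 0.6723/(2·0.764) = 0.440.
t_s ≈ 3/(ζω_n) = 8.92 s.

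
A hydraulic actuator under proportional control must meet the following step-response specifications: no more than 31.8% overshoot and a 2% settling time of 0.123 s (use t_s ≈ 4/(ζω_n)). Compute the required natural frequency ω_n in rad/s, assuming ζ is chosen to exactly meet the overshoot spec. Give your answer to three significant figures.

ω_n ≈ 94.9 rad/s

From %OS = 100·exp(−πζ/√(1−ζ²)), invert to get ζ = −ln(OS)/√(π² + ln²(OS)) with OS = 0.318.
−ln 0.318 = 1.146, so ζ = 1.146/√(π² + 1.313) = 0.343.
From t_s ≈ 4/(ζω_n): ω_n = 4/(ζ·t_s) = 4/(0.343·0.123) = 94.9 rad/s.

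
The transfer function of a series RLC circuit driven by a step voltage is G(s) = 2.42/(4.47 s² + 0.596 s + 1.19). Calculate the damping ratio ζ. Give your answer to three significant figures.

ζ ≈ 0.129

Dividing through by 4.47: denominator becomes s² + 0.1333 s + 0.2662.
So ω_n = √0.2662 = 0.516 rad/s and ζ = 0.1333/(2·0.516) = 0.129.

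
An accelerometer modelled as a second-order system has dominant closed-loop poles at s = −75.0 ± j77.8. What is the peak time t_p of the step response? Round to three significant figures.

t_p ≈ 0.0404 s

t_p = π/ω_d with ω_d = 77.8 (the imaginary part), so t_p = 0.0404 s.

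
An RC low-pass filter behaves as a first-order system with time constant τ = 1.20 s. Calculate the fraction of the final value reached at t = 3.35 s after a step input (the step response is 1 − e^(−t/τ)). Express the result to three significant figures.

y(t)/y_∞ = 1 − e^(−t/τ) = 1 − e^(−3.35/1.20) = 1 − e^(−2.79) = 0.939.

y/y_∞ ≈ 0.939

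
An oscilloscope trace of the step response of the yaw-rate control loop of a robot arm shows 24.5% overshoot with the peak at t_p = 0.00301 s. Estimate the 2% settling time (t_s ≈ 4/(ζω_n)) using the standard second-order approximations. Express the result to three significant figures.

t_s ≈ 0.00856 s

The overshoot fixes ζ = −ln(OS)/√(π²+ln²(OS)) = 0.409.
From t_p = π/ω_d, ω_d = π/0.00301 = 1040 rad/s, so ω_n = ω_d/√(1−ζ²) = 1140 rad/s.
t_s ≈ 4/(ζω_n) = 4/(0.409·1140) = 0.00856 s.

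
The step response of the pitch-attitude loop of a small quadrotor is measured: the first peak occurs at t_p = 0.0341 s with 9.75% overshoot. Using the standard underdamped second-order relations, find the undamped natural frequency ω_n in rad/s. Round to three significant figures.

ω_n ≈ 115 rad/s

From the overshoot, ζ = −ln(OS)/√(π²+ln²(OS)) = 0.595.
t_p = π/ω_d ⇒ ω_d = 92.1 rad/s; then ω_n = ω_d/√(1−ζ²) = 115 rad/s.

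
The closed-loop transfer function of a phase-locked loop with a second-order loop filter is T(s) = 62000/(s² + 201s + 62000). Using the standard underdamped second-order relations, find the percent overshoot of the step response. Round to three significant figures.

ω_n = √62000 = 249 rad/s; ζ = 201/(2·249) = 0.404.
%OS = 100·exp(−πζ/√(1−ζ²)) = 25.0%.

%OS ≈ 25.0%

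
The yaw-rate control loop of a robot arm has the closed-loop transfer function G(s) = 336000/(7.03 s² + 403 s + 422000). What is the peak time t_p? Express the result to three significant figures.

t_p ≈ 0.0129 s

Dividing through by 7.03: denominator becomes s² + 57.33 s + 60030.
So ω_n = √60030 = 245 rad/s and ζ = 57.33/(2·245) = 0.117.
ω_d = 245·√(1 − 0.117²) = 243 rad/s. t_p = π/ω_d = 0.0129 s.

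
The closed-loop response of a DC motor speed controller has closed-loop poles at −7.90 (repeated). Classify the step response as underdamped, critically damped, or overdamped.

Since there is a repeated negative-real pole, the response is critically damped.

critically damped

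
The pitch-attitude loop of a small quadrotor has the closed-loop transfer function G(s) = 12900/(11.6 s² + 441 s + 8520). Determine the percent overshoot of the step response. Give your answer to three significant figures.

Dividing through by 11.6: denominator becomes s² + 38.02 s + 734.5.
So ω_n = √734.5 = 27.1 rad/s and ζ = 38.02/(2·27.1) = 0.701.
%OS = 100 e^{−πζ/√(1−ζ²)} with ζ = 0.701 gives 4.54%.

%OS ≈ 4.54%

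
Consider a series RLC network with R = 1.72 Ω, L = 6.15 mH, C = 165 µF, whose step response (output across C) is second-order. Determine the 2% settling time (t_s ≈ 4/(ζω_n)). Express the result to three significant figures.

For a series RLC circuit (capacitor voltage as output), ω_n = 1/√(LC) = 1/√(6.15 mH · 165 µF) = 993 rad/s.
ζ = (R/2)·√(C/L) = (1.72/2)·√(165 µF/6.15 mH) = 0.141.
t_s ≈ 4/(ζω_n) = 0.0286 s.

t_s ≈ 0.0286 s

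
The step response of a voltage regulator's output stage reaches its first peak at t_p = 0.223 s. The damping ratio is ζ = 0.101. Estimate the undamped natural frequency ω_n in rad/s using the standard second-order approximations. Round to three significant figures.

Peak time t_p = π/ω_d, so ω_d = π/t_p = π/0.223 = 14.1 rad/s.
ω_n = ω_d/√(1−ζ²) = 14.1/√0.990 = 14.2 rad/s.

ω_n ≈ 14.2 rad/s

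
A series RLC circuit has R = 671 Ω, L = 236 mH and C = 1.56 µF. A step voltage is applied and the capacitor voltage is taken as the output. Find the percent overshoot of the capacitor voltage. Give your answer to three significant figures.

%OS ≈ 0.472%

For a series RLC circuit (capacitor voltage as output), ω_n = 1/√(LC) = 1/√(236 mH · 1.56 µF) = 1650 rad/s.
ζ = (R/2)·√(C/L) = (671/2)·√(1.56 µF/236 mH) = 0.863.
%OS = 100·exp(−πζ/√(1−ζ²)) = 0.472%.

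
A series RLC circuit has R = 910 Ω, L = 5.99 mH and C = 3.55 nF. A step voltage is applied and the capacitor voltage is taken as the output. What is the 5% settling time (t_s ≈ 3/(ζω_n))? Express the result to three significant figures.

For a series RLC circuit (capacitor voltage as output), ω_n = 1/√(LC) = 1/√(5.99 mH · 3.55 nF) = 217000 rad/s.
ζ = (R/2)·√(C/L) = (910/2)·√(3.55 nF/5.99 mH) = 0.350.
t_s ≈ 3/(ζω_n) = 0.0000395 s.

t_s ≈ 0.0000395 s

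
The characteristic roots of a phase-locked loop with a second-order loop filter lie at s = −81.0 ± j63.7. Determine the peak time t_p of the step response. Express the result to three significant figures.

t_p ≈ 0.0493 s

t_p = π/ω_d with ω_d = 63.7 (the imaginary part), so t_p = 0.0493 s.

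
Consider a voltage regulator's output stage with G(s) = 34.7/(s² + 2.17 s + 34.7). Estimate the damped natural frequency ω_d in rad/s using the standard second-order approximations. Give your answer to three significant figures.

ω_d ≈ 5.79 rad/s

Comparing the denominator to s² + 2ζω_n s + ω_n²: ω_n = √34.7 = 5.89 rad/s, and 2ζω_n = 2.17 so ζ = 2.17/(2·5.89) = 0.184.
ω_d = 5.89·√(1 − 0.184²) = 5.79 rad/s.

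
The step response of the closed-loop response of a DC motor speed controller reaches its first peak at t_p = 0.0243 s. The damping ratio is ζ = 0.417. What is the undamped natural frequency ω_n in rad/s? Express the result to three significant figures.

ω_n ≈ 142 rad/s

Peak time t_p = π/ω_d, so ω_d = π/t_p = π/0.0243 = 129 rad/s.
ω_n = ω_d/√(1−ζ²) = 129/√0.826 = 142 rad/s.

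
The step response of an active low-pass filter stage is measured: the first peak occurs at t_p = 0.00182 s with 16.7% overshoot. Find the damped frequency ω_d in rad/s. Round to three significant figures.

ω_d ≈ 1730 rad/s

t_p = π/ω_d, so ω_d = π/0.00182 = 1730 rad/s.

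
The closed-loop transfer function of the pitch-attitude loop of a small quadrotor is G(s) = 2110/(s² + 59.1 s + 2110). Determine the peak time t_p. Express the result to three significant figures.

t_p ≈ 0.0893 s

ω_n = √2110 = 45.9 rad/s; ζ = 59.1/(2·45.9) = 0.643.
ω_d = ω_n√(1−ζ²) = 35.2 rad/s. Then t_p = π/ω_d = 0.0893 s.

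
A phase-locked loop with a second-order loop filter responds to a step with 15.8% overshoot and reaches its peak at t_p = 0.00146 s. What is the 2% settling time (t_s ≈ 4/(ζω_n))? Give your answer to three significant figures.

t_s ≈ 0.00317 s

ζ from %OS: ζ = |ln 0.158|/√(π²+ln²0.158) = 0.506.
From t_p = π/ω_d, ω_d = π/0.00146 = 2150 rad/s, so ω_n = ω_d/√(1−ζ²) = 2500 rad/s.
t_s ≈ 4/(ζω_n) = 4/(0.506·2500) = 0.00317 s.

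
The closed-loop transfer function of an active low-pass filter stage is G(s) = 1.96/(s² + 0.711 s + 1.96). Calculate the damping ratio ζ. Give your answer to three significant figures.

ζ ≈ 0.254

ω_n = √1.96 = 1.40 rad/s; ζ = 0.711/(2·1.40) = 0.254.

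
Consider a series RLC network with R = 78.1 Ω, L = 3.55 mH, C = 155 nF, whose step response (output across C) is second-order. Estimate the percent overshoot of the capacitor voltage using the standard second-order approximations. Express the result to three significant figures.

For a series RLC circuit (capacitor voltage as output), ω_n = 1/√(LC) = 1/√(3.55 mH · 155 nF) = 42600 rad/s.
ζ = (R/2)·√(C/L) = (78.1/2)·√(155 nF/3.55 mH) = 0.258.
%OS = 100 e^{−πζ/√(1−ζ²)} with ζ = 0.258 gives 43.2%.

%OS ≈ 43.2%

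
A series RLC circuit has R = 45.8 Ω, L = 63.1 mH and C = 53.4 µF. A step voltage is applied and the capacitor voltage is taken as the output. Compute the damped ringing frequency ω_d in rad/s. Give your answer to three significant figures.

ω_d ≈ 406 rad/s

For a series RLC circuit (capacitor voltage as output), ω_n = 1/√(LC) = 1/√(63.1 mH · 53.4 µF) = 545 rad/s.
ζ = (R/2)·√(C/L) = (45.8/2)·√(53.4 µF/63.1 mH) = 0.666.
The damped frequency ω_d = ω_n√(1−ζ²) = 406 rad/s.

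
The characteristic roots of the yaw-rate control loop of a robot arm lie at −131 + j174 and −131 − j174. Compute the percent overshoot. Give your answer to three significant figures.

The poles are at −σ ± jω_d with σ = 131 and ω_d = 174, so ω_n = √(σ²+ω_d²) = 218 rad/s and ζ = σ/ω_n = 0.601.
%OS = 100·exp(−πζ/√(1−ζ²)) = 9.39%.

%OS ≈ 9.39%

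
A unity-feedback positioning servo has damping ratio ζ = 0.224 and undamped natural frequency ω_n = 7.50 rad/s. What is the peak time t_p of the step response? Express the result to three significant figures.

The damped frequency is ω_d = ω_n√(1−ζ²) = 7.50·√(1−0.0502) = 7.31 rad/s.
Peak time t_p = π/ω_d = π/7.31 = 0.430 s.

t_p ≈ 0.430 s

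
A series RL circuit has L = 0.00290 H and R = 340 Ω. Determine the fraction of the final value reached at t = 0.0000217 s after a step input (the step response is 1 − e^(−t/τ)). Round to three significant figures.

y/y_∞ ≈ 0.921

τ = L/R = 0.00290/340 = 0.00000853 s.
y(t)/y_∞ = 1 − e^(−t/τ) = 1 − e^(−0.0000217/0.00000853) = 1 − e^(−2.54) = 0.921.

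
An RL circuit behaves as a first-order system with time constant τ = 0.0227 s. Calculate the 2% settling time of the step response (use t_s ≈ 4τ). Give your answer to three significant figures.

t_s ≈ 0.0908 s

t_s ≈ 4τ = 0.0908 s.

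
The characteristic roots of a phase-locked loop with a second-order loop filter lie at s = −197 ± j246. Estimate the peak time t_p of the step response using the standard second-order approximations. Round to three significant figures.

t_p = π/ω_d with ω_d = 246 (the imaginary part), so t_p = 0.0128 s.

t_p ≈ 0.0128 s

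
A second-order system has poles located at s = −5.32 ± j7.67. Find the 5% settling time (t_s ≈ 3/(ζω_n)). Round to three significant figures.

For poles at −σ ± jω_d, ζω_n = σ = 5.32, so t_s ≈ 3/σ = 0.564 s.

t_s ≈ 0.564 s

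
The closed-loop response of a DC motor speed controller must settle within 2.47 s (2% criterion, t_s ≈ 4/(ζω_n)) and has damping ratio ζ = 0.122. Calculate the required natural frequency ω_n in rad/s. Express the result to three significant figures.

ω_n ≈ 13.3 rad/s

Rearranging t_s ≈ 4/(ζω_n) gives ω_n = 4/(ζ·t_s) = 4/(0.122 × 2.47) = 13.3 rad/s.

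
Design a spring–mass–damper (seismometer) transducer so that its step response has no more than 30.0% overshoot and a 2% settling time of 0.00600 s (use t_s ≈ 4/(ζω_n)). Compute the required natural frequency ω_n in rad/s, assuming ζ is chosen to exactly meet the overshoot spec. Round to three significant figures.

ζ = −ln(OS)/√(π² + (ln OS)²). With OS = 0.300, ln OS = −1.204 and ζ = 1.204/3.364 = 0.358.
From t_s ≈ 4/(ζω_n): ω_n = 4/(ζ·t_s) = 4/(0.358·0.00600) = 1860 rad/s.

ω_n ≈ 1860 rad/s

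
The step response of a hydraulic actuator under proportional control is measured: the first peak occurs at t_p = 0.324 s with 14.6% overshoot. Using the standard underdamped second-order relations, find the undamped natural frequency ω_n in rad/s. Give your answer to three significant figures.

The overshoot fixes ζ = −ln(OS)/√(π²+ln²(OS)) = 0.522.
t_p = π/ω_d ⇒ ω_d = 9.70 rad/s; then ω_n = ω_d/√(1−ζ²) = 11.4 rad/s.

ω_n ≈ 11.4 rad/s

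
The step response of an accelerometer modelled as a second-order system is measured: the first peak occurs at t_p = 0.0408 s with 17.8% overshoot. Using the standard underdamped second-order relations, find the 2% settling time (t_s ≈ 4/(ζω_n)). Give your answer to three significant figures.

t_s ≈ 0.0946 s

From the overshoot, ζ = −ln(OS)/√(π²+ln²(OS)) = 0.482.
From t_p = π/ω_d, ω_d = π/0.0408 = 77.0 rad/s, so ω_n = ω_d/√(1−ζ²) = 87.9 rad/s.
t_s ≈ 4/(ζω_n) = 4/(0.482·87.9) = 0.0946 s.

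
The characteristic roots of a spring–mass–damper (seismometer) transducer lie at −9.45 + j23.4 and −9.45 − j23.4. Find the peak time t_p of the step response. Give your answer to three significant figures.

t_p ≈ 0.134 s

t_p = π/ω_d with ω_d = 23.4 (the imaginary part), so t_p = 0.134 s.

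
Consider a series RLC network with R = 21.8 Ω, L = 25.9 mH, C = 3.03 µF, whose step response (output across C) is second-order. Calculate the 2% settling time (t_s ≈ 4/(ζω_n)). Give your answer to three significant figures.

t_s ≈ 0.00950 s

For a series RLC circuit (capacitor voltage as output), ω_n = 1/√(LC) = 1/√(25.9 mH · 3.03 µF) = 3570 rad/s.
ζ = (R/2)·√(C/L) = (21.8/2)·√(3.03 µF/25.9 mH) = 0.118.
t_s ≈ 4/(ζω_n) = 0.00950 s.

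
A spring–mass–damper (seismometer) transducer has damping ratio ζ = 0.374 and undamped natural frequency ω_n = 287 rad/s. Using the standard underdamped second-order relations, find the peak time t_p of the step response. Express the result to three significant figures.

The damped frequency is ω_d = ω_n√(1−ζ²) = 287·√(1−0.140) = 266 rad/s.
Peak time t_p = π/ω_d = π/266 = 0.0118 s.

t_p ≈ 0.0118 s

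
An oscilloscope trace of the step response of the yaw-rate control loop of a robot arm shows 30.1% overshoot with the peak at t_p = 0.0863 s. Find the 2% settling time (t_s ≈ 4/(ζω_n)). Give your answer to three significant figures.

t_s ≈ 0.288 s

ζ from %OS: ζ = |ln 0.301|/√(π²+ln²0.301) = 0.357.
t_p = π/ω_d ⇒ ω_d = 36.4 rad/s; then ω_n = ω_d/√(1−ζ²) = 39.0 rad/s.
t_s ≈ 4/(ζω_n) = 4/(0.357·39.0) = 0.288 s.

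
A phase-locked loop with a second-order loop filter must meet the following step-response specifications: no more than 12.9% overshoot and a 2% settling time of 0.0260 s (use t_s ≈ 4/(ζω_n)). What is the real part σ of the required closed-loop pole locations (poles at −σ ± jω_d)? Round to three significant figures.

The settling-time spec alone fixes σ = ζω_n = 4/t_s = 4/0.0260 = 154.
(Overshoot then fixes ζ = 0.546 and hence ω_d = σ·√(1−ζ²)/ζ = 236 rad/s.)

σ ≈ 154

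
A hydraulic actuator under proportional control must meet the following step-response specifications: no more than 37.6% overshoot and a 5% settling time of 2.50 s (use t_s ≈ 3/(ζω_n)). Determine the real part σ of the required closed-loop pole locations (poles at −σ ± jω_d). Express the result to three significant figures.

σ ≈ 1.20

The settling-time spec alone fixes σ = ζω_n = 3/t_s = 3/2.50 = 1.20.
(Overshoot then fixes ζ = 0.297 and hence ω_d = σ·√(1−ζ²)/ζ = 3.85 rad/s.)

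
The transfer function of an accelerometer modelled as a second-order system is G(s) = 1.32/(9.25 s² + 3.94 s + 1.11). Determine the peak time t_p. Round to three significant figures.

t_p ≈ 11.5 s

Dividing through by 9.25: denominator becomes s² + 0.4259 s + 0.1200.
So ω_n = √0.1200 = 0.346 rad/s and ζ = 0.4259/(2·0.346) = 0.615.
The damped frequency ω_d = ω_n√(1−ζ²) = 0.273 rad/s. t_p = π/ω_d = 11.5 s.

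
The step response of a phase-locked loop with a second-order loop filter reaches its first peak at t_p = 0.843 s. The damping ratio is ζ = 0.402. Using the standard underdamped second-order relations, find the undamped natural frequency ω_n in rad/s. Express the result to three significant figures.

ω_n ≈ 4.07 rad/s

Peak time t_p = π/ω_d, so ω_d = π/t_p = π/0.843 = 3.73 rad/s.
ω_n = ω_d/√(1−ζ²) = 3.73/√0.838 = 4.07 rad/s.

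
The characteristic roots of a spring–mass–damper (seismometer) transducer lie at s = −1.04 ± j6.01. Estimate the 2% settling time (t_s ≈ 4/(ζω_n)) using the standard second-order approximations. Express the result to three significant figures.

For poles at −σ ± jω_d, ζω_n = σ = 1.04, so t_s ≈ 4/σ = 3.85 s.

t_s ≈ 3.85 s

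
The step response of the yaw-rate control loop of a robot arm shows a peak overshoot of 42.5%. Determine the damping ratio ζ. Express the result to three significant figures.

ζ ≈ 0.263

ζ = −ln(OS)/√(π² + (ln OS)²). With OS = 0.425, ln OS = −0.8557 and ζ = 0.8557/3.256 = 0.263.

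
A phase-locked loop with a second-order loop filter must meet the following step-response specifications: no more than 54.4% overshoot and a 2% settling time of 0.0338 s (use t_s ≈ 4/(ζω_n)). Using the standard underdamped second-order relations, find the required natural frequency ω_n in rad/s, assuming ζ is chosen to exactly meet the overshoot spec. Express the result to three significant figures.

ω_n ≈ 622 rad/s

Inverting the overshoot relation: ζ = |ln 0.544|/√(π² + ln²0.544) = 0.190.
From t_s ≈ 4/(ζω_n): ω_n = 4/(ζ·t_s) = 4/(0.190·0.0338) = 622 rad/s.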